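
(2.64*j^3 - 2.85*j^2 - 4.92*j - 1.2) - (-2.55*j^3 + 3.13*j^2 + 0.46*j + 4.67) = 5.19*j^3 - 5.98*j^2 - 5.38*j - 5.87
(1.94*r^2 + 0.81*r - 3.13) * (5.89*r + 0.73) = 11.4266*r^3 + 6.1871*r^2 - 17.8444*r - 2.2849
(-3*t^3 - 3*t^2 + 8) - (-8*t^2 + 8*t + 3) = -3*t^3 + 5*t^2 - 8*t + 5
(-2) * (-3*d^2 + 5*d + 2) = 6*d^2 - 10*d - 4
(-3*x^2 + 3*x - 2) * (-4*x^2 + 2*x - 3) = 12*x^4 - 18*x^3 + 23*x^2 - 13*x + 6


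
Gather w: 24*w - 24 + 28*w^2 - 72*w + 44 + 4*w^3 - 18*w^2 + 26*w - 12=4*w^3 + 10*w^2 - 22*w + 8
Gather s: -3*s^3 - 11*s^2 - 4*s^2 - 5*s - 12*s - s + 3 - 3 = -3*s^3 - 15*s^2 - 18*s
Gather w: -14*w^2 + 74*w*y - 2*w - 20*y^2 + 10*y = -14*w^2 + w*(74*y - 2) - 20*y^2 + 10*y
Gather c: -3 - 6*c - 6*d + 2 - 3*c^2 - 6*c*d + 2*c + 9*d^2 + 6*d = -3*c^2 + c*(-6*d - 4) + 9*d^2 - 1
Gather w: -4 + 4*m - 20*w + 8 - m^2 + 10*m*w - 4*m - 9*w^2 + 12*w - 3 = -m^2 - 9*w^2 + w*(10*m - 8) + 1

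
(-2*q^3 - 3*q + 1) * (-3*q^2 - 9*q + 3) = 6*q^5 + 18*q^4 + 3*q^3 + 24*q^2 - 18*q + 3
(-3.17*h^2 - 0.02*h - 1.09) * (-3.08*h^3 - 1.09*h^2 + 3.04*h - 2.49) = 9.7636*h^5 + 3.5169*h^4 - 6.2578*h^3 + 9.0206*h^2 - 3.2638*h + 2.7141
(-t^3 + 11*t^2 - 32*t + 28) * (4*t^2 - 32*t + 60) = -4*t^5 + 76*t^4 - 540*t^3 + 1796*t^2 - 2816*t + 1680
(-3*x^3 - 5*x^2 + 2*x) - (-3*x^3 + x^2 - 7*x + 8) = -6*x^2 + 9*x - 8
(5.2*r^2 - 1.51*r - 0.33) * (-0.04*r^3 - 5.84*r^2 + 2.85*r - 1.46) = -0.208*r^5 - 30.3076*r^4 + 23.6516*r^3 - 9.9683*r^2 + 1.2641*r + 0.4818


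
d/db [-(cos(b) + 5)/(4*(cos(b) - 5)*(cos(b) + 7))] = (sin(b)^2 - 10*cos(b) - 46)*sin(b)/(4*(cos(b) - 5)^2*(cos(b) + 7)^2)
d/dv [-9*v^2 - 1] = -18*v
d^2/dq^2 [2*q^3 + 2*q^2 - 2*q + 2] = 12*q + 4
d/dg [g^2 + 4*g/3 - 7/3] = 2*g + 4/3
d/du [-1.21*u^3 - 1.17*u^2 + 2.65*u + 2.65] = -3.63*u^2 - 2.34*u + 2.65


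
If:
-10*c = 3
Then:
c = -3/10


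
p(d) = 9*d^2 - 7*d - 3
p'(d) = 18*d - 7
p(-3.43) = 126.89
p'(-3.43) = -68.74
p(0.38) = -4.36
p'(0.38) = -0.16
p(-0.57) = 3.91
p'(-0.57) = -17.26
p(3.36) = 75.09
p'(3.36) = 53.48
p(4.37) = 138.28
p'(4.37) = 71.66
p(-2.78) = 86.02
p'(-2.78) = -57.04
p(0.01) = -3.07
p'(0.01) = -6.82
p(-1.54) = 29.12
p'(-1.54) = -34.72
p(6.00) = 279.00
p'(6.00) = 101.00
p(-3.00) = 99.00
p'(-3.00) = -61.00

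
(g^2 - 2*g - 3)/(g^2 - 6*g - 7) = (g - 3)/(g - 7)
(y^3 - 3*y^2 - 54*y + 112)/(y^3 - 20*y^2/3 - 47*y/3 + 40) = 3*(y^2 + 5*y - 14)/(3*y^2 + 4*y - 15)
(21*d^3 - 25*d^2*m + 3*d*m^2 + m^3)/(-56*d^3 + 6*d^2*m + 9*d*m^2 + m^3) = (-3*d^2 + 4*d*m - m^2)/(8*d^2 - 2*d*m - m^2)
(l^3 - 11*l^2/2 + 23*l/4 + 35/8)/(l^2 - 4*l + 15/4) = (4*l^2 - 12*l - 7)/(2*(2*l - 3))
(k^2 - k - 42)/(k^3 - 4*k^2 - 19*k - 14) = (k + 6)/(k^2 + 3*k + 2)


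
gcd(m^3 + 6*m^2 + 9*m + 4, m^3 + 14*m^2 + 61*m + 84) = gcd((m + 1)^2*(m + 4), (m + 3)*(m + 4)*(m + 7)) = m + 4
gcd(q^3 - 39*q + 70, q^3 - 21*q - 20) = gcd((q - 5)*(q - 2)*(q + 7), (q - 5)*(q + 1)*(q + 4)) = q - 5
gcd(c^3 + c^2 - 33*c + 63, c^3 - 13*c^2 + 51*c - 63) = c^2 - 6*c + 9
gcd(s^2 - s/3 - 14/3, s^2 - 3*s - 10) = s + 2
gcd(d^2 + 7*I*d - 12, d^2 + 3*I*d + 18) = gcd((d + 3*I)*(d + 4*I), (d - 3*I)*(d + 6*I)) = 1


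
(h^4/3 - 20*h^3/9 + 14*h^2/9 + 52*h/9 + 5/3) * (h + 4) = h^5/3 - 8*h^4/9 - 22*h^3/3 + 12*h^2 + 223*h/9 + 20/3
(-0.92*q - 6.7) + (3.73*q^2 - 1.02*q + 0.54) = 3.73*q^2 - 1.94*q - 6.16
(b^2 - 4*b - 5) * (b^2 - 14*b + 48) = b^4 - 18*b^3 + 99*b^2 - 122*b - 240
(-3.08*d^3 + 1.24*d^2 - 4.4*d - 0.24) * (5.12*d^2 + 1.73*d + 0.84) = -15.7696*d^5 + 1.0204*d^4 - 22.97*d^3 - 7.7992*d^2 - 4.1112*d - 0.2016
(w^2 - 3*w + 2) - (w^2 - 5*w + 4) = 2*w - 2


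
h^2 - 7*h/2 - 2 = (h - 4)*(h + 1/2)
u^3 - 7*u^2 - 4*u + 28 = (u - 7)*(u - 2)*(u + 2)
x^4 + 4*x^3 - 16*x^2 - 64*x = x*(x - 4)*(x + 4)^2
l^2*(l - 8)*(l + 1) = l^4 - 7*l^3 - 8*l^2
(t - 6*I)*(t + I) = t^2 - 5*I*t + 6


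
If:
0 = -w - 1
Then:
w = -1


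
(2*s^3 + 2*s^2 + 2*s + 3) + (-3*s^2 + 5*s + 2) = 2*s^3 - s^2 + 7*s + 5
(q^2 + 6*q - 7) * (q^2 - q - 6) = q^4 + 5*q^3 - 19*q^2 - 29*q + 42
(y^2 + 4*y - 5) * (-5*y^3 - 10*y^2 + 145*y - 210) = -5*y^5 - 30*y^4 + 130*y^3 + 420*y^2 - 1565*y + 1050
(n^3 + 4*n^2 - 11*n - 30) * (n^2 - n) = n^5 + 3*n^4 - 15*n^3 - 19*n^2 + 30*n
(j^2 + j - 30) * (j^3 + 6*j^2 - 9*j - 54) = j^5 + 7*j^4 - 33*j^3 - 243*j^2 + 216*j + 1620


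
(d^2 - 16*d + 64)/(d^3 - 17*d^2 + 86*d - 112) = (d - 8)/(d^2 - 9*d + 14)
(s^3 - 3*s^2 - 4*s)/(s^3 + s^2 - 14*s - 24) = s*(s + 1)/(s^2 + 5*s + 6)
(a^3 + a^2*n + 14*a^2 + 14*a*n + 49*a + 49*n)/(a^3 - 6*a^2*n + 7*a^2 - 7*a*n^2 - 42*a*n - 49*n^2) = (a + 7)/(a - 7*n)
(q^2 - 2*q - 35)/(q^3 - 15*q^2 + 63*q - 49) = (q + 5)/(q^2 - 8*q + 7)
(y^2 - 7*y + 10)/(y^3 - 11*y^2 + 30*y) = (y - 2)/(y*(y - 6))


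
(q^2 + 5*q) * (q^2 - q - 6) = q^4 + 4*q^3 - 11*q^2 - 30*q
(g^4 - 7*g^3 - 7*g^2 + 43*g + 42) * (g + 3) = g^5 - 4*g^4 - 28*g^3 + 22*g^2 + 171*g + 126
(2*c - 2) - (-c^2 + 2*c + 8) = c^2 - 10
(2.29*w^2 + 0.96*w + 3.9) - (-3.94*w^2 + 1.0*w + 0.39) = 6.23*w^2 - 0.04*w + 3.51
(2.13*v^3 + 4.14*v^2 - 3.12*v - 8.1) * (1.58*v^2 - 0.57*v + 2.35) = 3.3654*v^5 + 5.3271*v^4 - 2.2839*v^3 - 1.2906*v^2 - 2.715*v - 19.035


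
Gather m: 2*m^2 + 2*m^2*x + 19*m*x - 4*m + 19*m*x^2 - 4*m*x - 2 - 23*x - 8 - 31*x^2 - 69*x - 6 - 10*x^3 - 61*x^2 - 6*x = m^2*(2*x + 2) + m*(19*x^2 + 15*x - 4) - 10*x^3 - 92*x^2 - 98*x - 16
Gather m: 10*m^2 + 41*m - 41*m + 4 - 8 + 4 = 10*m^2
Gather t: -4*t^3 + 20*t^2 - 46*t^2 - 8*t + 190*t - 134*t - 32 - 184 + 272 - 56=-4*t^3 - 26*t^2 + 48*t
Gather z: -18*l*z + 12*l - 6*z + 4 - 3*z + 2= 12*l + z*(-18*l - 9) + 6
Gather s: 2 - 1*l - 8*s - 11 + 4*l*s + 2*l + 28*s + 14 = l + s*(4*l + 20) + 5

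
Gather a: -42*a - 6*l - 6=-42*a - 6*l - 6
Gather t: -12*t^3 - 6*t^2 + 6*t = -12*t^3 - 6*t^2 + 6*t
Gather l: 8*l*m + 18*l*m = 26*l*m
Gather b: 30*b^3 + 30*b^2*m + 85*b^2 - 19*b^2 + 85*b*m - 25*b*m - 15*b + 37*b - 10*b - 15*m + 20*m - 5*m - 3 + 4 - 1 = 30*b^3 + b^2*(30*m + 66) + b*(60*m + 12)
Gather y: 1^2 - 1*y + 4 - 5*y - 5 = -6*y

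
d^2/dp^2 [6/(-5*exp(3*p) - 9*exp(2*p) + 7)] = 54*((5*exp(p) + 4)*(5*exp(3*p) + 9*exp(2*p) - 7) - 2*(5*exp(p) + 6)^2*exp(2*p))*exp(2*p)/(5*exp(3*p) + 9*exp(2*p) - 7)^3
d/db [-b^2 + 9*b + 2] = 9 - 2*b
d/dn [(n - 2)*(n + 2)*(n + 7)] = 3*n^2 + 14*n - 4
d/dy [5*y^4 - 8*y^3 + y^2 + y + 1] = 20*y^3 - 24*y^2 + 2*y + 1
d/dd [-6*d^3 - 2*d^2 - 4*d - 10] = -18*d^2 - 4*d - 4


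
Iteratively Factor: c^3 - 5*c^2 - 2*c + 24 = (c + 2)*(c^2 - 7*c + 12) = (c - 4)*(c + 2)*(c - 3)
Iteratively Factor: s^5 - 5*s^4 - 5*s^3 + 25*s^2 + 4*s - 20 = (s - 5)*(s^4 - 5*s^2 + 4) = (s - 5)*(s - 1)*(s^3 + s^2 - 4*s - 4) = (s - 5)*(s - 1)*(s + 1)*(s^2 - 4) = (s - 5)*(s - 1)*(s + 1)*(s + 2)*(s - 2)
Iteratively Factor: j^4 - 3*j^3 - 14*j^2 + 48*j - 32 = (j + 4)*(j^3 - 7*j^2 + 14*j - 8) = (j - 4)*(j + 4)*(j^2 - 3*j + 2) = (j - 4)*(j - 1)*(j + 4)*(j - 2)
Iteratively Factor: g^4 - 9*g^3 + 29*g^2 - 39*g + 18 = (g - 3)*(g^3 - 6*g^2 + 11*g - 6) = (g - 3)*(g - 2)*(g^2 - 4*g + 3) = (g - 3)*(g - 2)*(g - 1)*(g - 3)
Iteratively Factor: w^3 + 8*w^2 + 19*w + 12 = (w + 3)*(w^2 + 5*w + 4) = (w + 3)*(w + 4)*(w + 1)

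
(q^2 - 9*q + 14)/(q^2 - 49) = (q - 2)/(q + 7)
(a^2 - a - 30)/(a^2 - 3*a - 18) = (a + 5)/(a + 3)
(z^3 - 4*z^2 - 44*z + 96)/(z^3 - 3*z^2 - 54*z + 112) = (z + 6)/(z + 7)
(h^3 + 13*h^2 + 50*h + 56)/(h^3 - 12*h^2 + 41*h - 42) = (h^3 + 13*h^2 + 50*h + 56)/(h^3 - 12*h^2 + 41*h - 42)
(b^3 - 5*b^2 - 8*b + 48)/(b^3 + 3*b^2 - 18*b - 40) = (b^2 - b - 12)/(b^2 + 7*b + 10)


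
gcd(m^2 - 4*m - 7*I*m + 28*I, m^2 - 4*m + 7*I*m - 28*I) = m - 4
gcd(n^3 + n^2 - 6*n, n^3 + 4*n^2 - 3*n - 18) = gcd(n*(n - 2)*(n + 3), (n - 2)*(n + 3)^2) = n^2 + n - 6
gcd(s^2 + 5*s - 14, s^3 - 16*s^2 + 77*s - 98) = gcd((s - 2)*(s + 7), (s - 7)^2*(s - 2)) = s - 2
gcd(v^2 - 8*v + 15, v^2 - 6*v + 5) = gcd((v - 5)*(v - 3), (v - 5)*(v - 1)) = v - 5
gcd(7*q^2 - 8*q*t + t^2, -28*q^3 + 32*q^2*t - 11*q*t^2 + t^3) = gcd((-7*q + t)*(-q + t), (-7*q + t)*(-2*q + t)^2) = 7*q - t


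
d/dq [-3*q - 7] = -3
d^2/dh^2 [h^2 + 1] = 2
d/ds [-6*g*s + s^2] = -6*g + 2*s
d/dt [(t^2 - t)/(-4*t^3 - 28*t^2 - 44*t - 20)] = (t^3 - 3*t^2 - 15*t + 5)/(4*(t^5 + 13*t^4 + 58*t^3 + 106*t^2 + 85*t + 25))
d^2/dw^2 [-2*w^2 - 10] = -4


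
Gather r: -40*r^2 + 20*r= -40*r^2 + 20*r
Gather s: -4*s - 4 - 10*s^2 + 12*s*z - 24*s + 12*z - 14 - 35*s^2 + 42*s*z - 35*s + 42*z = -45*s^2 + s*(54*z - 63) + 54*z - 18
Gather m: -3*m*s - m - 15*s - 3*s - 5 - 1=m*(-3*s - 1) - 18*s - 6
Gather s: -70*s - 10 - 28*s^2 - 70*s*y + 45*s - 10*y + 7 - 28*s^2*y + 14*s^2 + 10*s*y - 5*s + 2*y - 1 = s^2*(-28*y - 14) + s*(-60*y - 30) - 8*y - 4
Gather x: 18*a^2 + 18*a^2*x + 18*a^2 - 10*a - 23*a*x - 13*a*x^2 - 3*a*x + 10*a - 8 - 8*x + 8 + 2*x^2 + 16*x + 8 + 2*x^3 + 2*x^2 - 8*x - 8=36*a^2 + 2*x^3 + x^2*(4 - 13*a) + x*(18*a^2 - 26*a)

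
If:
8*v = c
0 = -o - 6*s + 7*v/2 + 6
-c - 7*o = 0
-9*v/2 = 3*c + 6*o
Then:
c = 0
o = 0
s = 1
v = 0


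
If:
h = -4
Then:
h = -4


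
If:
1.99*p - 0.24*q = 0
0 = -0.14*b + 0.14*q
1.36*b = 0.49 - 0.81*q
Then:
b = 0.23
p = 0.03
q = 0.23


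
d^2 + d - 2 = (d - 1)*(d + 2)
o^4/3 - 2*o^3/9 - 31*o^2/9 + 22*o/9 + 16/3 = (o/3 + 1)*(o - 8/3)*(o - 2)*(o + 1)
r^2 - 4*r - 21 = (r - 7)*(r + 3)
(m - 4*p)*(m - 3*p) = m^2 - 7*m*p + 12*p^2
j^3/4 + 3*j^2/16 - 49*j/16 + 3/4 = (j/4 + 1)*(j - 3)*(j - 1/4)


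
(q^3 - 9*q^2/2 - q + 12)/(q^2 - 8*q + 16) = (q^2 - q/2 - 3)/(q - 4)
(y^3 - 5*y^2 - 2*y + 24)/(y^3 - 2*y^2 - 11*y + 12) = (y^2 - y - 6)/(y^2 + 2*y - 3)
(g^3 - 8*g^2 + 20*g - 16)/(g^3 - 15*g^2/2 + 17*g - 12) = 2*(g - 2)/(2*g - 3)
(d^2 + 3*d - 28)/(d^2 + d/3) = 3*(d^2 + 3*d - 28)/(d*(3*d + 1))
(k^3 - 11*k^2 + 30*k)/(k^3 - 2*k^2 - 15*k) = (k - 6)/(k + 3)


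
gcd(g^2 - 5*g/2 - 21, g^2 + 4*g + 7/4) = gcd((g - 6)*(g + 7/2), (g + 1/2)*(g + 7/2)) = g + 7/2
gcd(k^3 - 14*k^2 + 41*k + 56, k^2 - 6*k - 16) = k - 8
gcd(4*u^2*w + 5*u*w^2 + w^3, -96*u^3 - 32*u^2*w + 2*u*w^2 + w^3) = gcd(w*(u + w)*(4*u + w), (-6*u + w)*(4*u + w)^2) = 4*u + w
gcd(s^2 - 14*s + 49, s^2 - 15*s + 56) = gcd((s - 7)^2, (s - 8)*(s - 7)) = s - 7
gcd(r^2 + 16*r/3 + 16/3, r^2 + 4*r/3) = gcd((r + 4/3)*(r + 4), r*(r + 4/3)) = r + 4/3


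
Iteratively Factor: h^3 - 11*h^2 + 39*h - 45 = (h - 5)*(h^2 - 6*h + 9) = (h - 5)*(h - 3)*(h - 3)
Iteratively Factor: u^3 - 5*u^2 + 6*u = (u)*(u^2 - 5*u + 6) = u*(u - 2)*(u - 3)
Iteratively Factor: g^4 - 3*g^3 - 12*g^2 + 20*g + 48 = (g - 4)*(g^3 + g^2 - 8*g - 12) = (g - 4)*(g - 3)*(g^2 + 4*g + 4) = (g - 4)*(g - 3)*(g + 2)*(g + 2)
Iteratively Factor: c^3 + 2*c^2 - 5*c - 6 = (c - 2)*(c^2 + 4*c + 3) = (c - 2)*(c + 3)*(c + 1)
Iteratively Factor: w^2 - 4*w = (w - 4)*(w)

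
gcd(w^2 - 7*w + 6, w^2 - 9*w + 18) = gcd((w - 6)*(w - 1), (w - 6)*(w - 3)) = w - 6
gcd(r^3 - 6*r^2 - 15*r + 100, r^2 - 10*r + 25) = r^2 - 10*r + 25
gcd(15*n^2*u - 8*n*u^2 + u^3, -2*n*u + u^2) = u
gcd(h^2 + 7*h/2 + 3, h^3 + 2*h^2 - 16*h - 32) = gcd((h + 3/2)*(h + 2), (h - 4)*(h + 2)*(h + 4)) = h + 2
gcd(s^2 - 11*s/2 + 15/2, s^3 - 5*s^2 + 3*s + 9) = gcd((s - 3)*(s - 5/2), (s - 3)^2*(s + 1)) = s - 3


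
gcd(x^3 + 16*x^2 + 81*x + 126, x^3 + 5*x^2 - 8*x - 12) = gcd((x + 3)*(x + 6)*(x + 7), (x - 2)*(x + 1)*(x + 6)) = x + 6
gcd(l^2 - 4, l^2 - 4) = l^2 - 4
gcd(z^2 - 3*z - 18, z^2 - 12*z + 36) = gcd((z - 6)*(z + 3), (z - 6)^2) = z - 6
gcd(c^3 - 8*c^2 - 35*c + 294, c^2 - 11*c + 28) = c - 7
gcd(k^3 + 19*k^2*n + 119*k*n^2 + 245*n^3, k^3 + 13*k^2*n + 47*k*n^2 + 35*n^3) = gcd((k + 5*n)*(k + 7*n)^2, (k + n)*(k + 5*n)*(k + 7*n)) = k^2 + 12*k*n + 35*n^2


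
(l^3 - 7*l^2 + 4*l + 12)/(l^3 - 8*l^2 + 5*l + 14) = (l - 6)/(l - 7)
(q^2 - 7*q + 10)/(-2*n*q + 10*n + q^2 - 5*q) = (q - 2)/(-2*n + q)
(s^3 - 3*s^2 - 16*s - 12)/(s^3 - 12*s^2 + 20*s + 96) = (s + 1)/(s - 8)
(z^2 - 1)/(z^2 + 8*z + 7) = (z - 1)/(z + 7)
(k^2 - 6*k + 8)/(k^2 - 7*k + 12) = (k - 2)/(k - 3)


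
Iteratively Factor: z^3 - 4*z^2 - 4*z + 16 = (z - 2)*(z^2 - 2*z - 8) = (z - 2)*(z + 2)*(z - 4)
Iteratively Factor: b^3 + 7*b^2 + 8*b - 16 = (b - 1)*(b^2 + 8*b + 16) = (b - 1)*(b + 4)*(b + 4)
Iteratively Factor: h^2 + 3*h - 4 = (h - 1)*(h + 4)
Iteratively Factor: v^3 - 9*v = (v - 3)*(v^2 + 3*v) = (v - 3)*(v + 3)*(v)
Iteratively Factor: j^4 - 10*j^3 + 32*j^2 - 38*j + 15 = (j - 1)*(j^3 - 9*j^2 + 23*j - 15) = (j - 1)^2*(j^2 - 8*j + 15) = (j - 5)*(j - 1)^2*(j - 3)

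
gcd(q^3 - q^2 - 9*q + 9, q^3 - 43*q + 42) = q - 1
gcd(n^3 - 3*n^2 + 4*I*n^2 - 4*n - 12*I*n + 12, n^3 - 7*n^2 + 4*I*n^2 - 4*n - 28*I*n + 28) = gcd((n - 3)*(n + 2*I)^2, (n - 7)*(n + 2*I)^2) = n^2 + 4*I*n - 4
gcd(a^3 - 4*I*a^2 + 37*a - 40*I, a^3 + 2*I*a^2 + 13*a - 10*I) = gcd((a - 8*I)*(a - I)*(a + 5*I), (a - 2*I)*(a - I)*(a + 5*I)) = a^2 + 4*I*a + 5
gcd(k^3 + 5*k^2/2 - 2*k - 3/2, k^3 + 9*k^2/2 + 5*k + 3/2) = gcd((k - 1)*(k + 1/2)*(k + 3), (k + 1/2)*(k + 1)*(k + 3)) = k^2 + 7*k/2 + 3/2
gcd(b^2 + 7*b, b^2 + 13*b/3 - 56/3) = b + 7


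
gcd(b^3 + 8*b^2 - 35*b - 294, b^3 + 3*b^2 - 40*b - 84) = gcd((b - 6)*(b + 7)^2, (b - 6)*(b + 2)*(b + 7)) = b^2 + b - 42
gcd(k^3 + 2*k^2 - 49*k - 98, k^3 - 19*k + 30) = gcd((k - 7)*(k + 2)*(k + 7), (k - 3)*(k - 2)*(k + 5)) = 1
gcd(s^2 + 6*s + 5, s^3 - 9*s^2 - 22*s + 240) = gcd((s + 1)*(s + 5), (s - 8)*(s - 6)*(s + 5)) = s + 5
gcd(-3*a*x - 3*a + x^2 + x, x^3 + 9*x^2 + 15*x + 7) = x + 1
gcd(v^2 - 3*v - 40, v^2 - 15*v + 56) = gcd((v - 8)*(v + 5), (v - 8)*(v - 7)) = v - 8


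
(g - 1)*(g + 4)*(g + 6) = g^3 + 9*g^2 + 14*g - 24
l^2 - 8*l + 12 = (l - 6)*(l - 2)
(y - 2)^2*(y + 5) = y^3 + y^2 - 16*y + 20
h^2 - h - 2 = (h - 2)*(h + 1)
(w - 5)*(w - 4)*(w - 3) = w^3 - 12*w^2 + 47*w - 60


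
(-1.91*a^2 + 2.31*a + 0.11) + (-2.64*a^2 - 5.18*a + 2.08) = -4.55*a^2 - 2.87*a + 2.19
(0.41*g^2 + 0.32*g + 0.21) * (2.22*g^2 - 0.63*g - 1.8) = 0.9102*g^4 + 0.4521*g^3 - 0.4734*g^2 - 0.7083*g - 0.378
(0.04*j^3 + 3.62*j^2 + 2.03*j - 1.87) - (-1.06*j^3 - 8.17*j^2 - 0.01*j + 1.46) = 1.1*j^3 + 11.79*j^2 + 2.04*j - 3.33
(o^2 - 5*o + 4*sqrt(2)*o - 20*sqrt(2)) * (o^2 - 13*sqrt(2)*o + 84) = o^4 - 9*sqrt(2)*o^3 - 5*o^3 - 20*o^2 + 45*sqrt(2)*o^2 + 100*o + 336*sqrt(2)*o - 1680*sqrt(2)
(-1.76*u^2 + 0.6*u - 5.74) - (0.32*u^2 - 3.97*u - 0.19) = -2.08*u^2 + 4.57*u - 5.55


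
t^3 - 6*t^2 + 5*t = t*(t - 5)*(t - 1)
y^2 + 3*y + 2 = (y + 1)*(y + 2)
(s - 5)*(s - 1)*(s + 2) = s^3 - 4*s^2 - 7*s + 10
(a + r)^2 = a^2 + 2*a*r + r^2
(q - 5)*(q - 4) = q^2 - 9*q + 20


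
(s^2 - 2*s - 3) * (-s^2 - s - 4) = -s^4 + s^3 + s^2 + 11*s + 12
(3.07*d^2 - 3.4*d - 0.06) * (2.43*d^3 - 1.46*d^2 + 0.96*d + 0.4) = 7.4601*d^5 - 12.7442*d^4 + 7.7654*d^3 - 1.9484*d^2 - 1.4176*d - 0.024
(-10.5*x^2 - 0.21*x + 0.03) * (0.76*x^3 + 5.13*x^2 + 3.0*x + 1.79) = -7.98*x^5 - 54.0246*x^4 - 32.5545*x^3 - 19.2711*x^2 - 0.2859*x + 0.0537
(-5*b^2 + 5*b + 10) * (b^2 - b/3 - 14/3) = -5*b^4 + 20*b^3/3 + 95*b^2/3 - 80*b/3 - 140/3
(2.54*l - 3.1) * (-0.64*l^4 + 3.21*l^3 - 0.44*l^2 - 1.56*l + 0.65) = -1.6256*l^5 + 10.1374*l^4 - 11.0686*l^3 - 2.5984*l^2 + 6.487*l - 2.015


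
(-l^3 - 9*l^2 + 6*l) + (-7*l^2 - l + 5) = -l^3 - 16*l^2 + 5*l + 5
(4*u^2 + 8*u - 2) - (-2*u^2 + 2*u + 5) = 6*u^2 + 6*u - 7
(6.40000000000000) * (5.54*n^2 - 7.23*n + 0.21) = 35.456*n^2 - 46.272*n + 1.344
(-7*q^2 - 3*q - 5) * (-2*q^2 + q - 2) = 14*q^4 - q^3 + 21*q^2 + q + 10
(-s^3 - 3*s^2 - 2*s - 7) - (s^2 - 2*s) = -s^3 - 4*s^2 - 7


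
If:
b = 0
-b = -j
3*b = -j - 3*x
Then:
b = 0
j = 0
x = 0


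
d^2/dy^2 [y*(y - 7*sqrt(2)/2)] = 2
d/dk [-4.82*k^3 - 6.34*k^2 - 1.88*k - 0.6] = -14.46*k^2 - 12.68*k - 1.88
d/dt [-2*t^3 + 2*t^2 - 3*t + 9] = -6*t^2 + 4*t - 3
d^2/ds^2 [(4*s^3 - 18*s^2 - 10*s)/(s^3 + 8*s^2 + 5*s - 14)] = 4*(-25*s^6 - 45*s^5 + 183*s^4 - 543*s^3 - 3864*s^2 - 504*s - 2114)/(s^9 + 24*s^8 + 207*s^7 + 710*s^6 + 363*s^5 - 2508*s^4 - 2647*s^3 + 3654*s^2 + 2940*s - 2744)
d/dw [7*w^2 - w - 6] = 14*w - 1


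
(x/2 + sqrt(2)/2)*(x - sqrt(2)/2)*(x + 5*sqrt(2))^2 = x^4/2 + 21*sqrt(2)*x^3/4 + 59*x^2/2 + 15*sqrt(2)*x/2 - 25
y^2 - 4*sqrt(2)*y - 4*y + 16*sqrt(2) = (y - 4)*(y - 4*sqrt(2))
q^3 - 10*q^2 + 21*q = q*(q - 7)*(q - 3)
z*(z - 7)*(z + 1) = z^3 - 6*z^2 - 7*z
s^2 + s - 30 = (s - 5)*(s + 6)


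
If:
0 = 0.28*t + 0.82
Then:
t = -2.93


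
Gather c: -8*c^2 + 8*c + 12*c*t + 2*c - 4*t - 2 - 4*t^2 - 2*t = -8*c^2 + c*(12*t + 10) - 4*t^2 - 6*t - 2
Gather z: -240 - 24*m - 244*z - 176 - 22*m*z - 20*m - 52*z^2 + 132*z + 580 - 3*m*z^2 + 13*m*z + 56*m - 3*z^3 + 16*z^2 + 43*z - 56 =12*m - 3*z^3 + z^2*(-3*m - 36) + z*(-9*m - 69) + 108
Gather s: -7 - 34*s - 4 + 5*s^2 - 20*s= 5*s^2 - 54*s - 11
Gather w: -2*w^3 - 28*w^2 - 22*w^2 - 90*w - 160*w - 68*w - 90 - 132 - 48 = -2*w^3 - 50*w^2 - 318*w - 270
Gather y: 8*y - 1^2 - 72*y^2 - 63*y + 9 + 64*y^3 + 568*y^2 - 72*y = 64*y^3 + 496*y^2 - 127*y + 8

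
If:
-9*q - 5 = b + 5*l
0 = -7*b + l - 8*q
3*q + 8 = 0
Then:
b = 377/108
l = 335/108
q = -8/3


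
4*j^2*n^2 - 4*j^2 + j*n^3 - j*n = (4*j + n)*(n - 1)*(j*n + j)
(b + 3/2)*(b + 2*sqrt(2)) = b^2 + 3*b/2 + 2*sqrt(2)*b + 3*sqrt(2)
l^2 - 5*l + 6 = (l - 3)*(l - 2)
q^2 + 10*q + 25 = (q + 5)^2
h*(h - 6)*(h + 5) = h^3 - h^2 - 30*h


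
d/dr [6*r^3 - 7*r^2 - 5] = 2*r*(9*r - 7)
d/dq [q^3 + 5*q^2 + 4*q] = 3*q^2 + 10*q + 4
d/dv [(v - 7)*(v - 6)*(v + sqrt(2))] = 3*v^2 - 26*v + 2*sqrt(2)*v - 13*sqrt(2) + 42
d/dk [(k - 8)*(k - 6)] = 2*k - 14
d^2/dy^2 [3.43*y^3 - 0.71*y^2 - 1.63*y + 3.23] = 20.58*y - 1.42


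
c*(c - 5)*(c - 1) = c^3 - 6*c^2 + 5*c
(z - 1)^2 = z^2 - 2*z + 1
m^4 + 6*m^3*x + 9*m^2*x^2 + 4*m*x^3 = m*(m + x)^2*(m + 4*x)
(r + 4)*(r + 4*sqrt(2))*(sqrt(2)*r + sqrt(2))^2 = 2*r^4 + 8*sqrt(2)*r^3 + 12*r^3 + 18*r^2 + 48*sqrt(2)*r^2 + 8*r + 72*sqrt(2)*r + 32*sqrt(2)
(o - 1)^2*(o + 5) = o^3 + 3*o^2 - 9*o + 5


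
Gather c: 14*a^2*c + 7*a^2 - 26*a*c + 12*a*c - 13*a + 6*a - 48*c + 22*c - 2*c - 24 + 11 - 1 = 7*a^2 - 7*a + c*(14*a^2 - 14*a - 28) - 14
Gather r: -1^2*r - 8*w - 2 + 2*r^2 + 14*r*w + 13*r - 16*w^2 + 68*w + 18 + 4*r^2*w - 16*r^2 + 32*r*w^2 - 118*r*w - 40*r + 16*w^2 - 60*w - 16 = r^2*(4*w - 14) + r*(32*w^2 - 104*w - 28)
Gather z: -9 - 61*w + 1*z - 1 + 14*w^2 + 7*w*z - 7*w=14*w^2 - 68*w + z*(7*w + 1) - 10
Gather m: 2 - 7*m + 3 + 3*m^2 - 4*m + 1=3*m^2 - 11*m + 6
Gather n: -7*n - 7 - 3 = -7*n - 10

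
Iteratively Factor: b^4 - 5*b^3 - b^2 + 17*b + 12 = (b + 1)*(b^3 - 6*b^2 + 5*b + 12) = (b - 3)*(b + 1)*(b^2 - 3*b - 4) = (b - 3)*(b + 1)^2*(b - 4)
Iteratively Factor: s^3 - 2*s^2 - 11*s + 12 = (s + 3)*(s^2 - 5*s + 4) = (s - 1)*(s + 3)*(s - 4)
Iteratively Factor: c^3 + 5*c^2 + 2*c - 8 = (c - 1)*(c^2 + 6*c + 8) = (c - 1)*(c + 4)*(c + 2)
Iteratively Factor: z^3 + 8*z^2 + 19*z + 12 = (z + 4)*(z^2 + 4*z + 3) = (z + 3)*(z + 4)*(z + 1)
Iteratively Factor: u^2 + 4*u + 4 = (u + 2)*(u + 2)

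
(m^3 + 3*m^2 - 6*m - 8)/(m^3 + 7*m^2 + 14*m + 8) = (m - 2)/(m + 2)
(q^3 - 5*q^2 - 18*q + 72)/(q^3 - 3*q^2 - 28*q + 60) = (q^2 + q - 12)/(q^2 + 3*q - 10)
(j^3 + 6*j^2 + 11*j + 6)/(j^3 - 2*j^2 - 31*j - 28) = (j^2 + 5*j + 6)/(j^2 - 3*j - 28)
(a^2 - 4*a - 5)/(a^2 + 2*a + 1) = (a - 5)/(a + 1)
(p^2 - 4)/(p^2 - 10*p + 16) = (p + 2)/(p - 8)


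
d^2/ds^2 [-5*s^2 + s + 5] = -10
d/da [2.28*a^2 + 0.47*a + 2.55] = 4.56*a + 0.47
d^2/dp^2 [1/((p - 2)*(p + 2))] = 2*(3*p^2 + 4)/(p^6 - 12*p^4 + 48*p^2 - 64)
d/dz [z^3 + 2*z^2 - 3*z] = 3*z^2 + 4*z - 3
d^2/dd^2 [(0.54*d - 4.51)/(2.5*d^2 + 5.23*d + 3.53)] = ((16.9016 - 8.1*d)*(2.5*d^2 + 5.23*d + 3.53) + (0.54*d - 4.51)*(5.0*d + 5.23)*(10.0*d + 10.46))/(2.5*d^2 + 5.23*d + 3.53)^3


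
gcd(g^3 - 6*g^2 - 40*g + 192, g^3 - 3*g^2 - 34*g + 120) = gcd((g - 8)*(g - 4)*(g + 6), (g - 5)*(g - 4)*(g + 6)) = g^2 + 2*g - 24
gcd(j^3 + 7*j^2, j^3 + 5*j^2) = j^2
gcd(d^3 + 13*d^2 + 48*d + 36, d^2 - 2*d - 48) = d + 6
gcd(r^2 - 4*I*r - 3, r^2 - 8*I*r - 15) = r - 3*I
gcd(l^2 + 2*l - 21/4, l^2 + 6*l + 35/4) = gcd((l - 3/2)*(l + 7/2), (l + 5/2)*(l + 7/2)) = l + 7/2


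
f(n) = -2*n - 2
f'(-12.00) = -2.00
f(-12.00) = 22.00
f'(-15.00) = -2.00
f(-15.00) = 28.00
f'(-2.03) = -2.00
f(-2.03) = 2.06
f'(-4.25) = -2.00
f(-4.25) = 6.50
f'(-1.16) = -2.00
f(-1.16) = 0.32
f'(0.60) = -2.00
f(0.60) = -3.20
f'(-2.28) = -2.00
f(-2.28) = 2.56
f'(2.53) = -2.00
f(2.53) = -7.06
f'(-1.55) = -2.00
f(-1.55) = 1.10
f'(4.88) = -2.00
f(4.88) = -11.76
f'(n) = -2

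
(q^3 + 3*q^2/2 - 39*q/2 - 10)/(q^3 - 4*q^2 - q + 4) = (2*q^2 + 11*q + 5)/(2*(q^2 - 1))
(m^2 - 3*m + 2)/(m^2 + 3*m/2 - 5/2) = 2*(m - 2)/(2*m + 5)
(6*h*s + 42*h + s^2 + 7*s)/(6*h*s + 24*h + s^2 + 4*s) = (s + 7)/(s + 4)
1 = 1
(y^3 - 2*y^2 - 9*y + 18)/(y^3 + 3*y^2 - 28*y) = (y^3 - 2*y^2 - 9*y + 18)/(y*(y^2 + 3*y - 28))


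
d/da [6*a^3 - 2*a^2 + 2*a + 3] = 18*a^2 - 4*a + 2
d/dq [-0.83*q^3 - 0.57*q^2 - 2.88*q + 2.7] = -2.49*q^2 - 1.14*q - 2.88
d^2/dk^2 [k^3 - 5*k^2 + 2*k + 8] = 6*k - 10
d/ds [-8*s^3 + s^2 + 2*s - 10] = -24*s^2 + 2*s + 2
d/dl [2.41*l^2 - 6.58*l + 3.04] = 4.82*l - 6.58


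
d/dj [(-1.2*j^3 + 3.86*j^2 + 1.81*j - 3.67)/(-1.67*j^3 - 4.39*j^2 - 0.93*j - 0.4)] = (11.7142*j^4 + 8.2774*j^3 - 12.5906*j^2 - 35.3106*j - 4.1371)/(2.7889*j^6 + 14.6626*j^5 + 22.3783*j^4 + 9.5014*j^3 + 4.3769*j^2 + 0.744*j + 0.16)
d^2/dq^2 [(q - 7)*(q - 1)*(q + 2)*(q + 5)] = 12*q^2 - 6*q - 78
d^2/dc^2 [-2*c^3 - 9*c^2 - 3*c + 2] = -12*c - 18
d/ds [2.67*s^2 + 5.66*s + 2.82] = 5.34*s + 5.66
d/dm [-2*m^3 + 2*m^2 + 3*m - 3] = -6*m^2 + 4*m + 3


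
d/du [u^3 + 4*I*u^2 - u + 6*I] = 3*u^2 + 8*I*u - 1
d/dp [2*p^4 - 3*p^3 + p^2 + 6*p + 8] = 8*p^3 - 9*p^2 + 2*p + 6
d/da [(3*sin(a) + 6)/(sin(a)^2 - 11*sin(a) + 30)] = 3*(-4*sin(a) + cos(a)^2 + 51)*cos(a)/(sin(a)^2 - 11*sin(a) + 30)^2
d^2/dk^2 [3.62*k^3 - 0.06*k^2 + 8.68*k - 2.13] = 21.72*k - 0.12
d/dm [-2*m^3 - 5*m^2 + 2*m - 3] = -6*m^2 - 10*m + 2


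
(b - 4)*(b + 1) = b^2 - 3*b - 4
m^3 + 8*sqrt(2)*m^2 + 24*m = m*(m + 2*sqrt(2))*(m + 6*sqrt(2))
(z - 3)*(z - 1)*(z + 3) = z^3 - z^2 - 9*z + 9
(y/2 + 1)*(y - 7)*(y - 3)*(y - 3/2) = y^4/2 - 19*y^3/4 + 13*y^2/2 + 81*y/4 - 63/2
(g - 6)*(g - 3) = g^2 - 9*g + 18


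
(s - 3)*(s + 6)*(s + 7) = s^3 + 10*s^2 + 3*s - 126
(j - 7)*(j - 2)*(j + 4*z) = j^3 + 4*j^2*z - 9*j^2 - 36*j*z + 14*j + 56*z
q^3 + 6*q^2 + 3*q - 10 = (q - 1)*(q + 2)*(q + 5)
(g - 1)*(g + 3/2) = g^2 + g/2 - 3/2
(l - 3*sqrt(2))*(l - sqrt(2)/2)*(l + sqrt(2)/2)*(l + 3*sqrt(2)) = l^4 - 37*l^2/2 + 9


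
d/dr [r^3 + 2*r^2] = r*(3*r + 4)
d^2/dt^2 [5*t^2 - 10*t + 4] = 10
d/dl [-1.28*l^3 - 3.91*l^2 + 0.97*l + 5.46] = -3.84*l^2 - 7.82*l + 0.97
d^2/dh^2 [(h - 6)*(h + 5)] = 2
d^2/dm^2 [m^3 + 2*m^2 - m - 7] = 6*m + 4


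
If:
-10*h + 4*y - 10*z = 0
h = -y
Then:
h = -5*z/7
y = 5*z/7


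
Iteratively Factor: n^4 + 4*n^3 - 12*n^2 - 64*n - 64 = (n - 4)*(n^3 + 8*n^2 + 20*n + 16) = (n - 4)*(n + 4)*(n^2 + 4*n + 4) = (n - 4)*(n + 2)*(n + 4)*(n + 2)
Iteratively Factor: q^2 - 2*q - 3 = (q - 3)*(q + 1)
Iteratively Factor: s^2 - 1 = (s - 1)*(s + 1)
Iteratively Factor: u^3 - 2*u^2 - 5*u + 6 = (u - 3)*(u^2 + u - 2) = (u - 3)*(u - 1)*(u + 2)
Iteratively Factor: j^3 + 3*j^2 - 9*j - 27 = (j + 3)*(j^2 - 9) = (j + 3)^2*(j - 3)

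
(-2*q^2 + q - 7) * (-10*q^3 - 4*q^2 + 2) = 20*q^5 - 2*q^4 + 66*q^3 + 24*q^2 + 2*q - 14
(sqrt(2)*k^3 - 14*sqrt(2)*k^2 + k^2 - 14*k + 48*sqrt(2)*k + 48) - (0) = sqrt(2)*k^3 - 14*sqrt(2)*k^2 + k^2 - 14*k + 48*sqrt(2)*k + 48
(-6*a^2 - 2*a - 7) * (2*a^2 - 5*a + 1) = -12*a^4 + 26*a^3 - 10*a^2 + 33*a - 7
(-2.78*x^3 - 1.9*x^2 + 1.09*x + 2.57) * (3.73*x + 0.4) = -10.3694*x^4 - 8.199*x^3 + 3.3057*x^2 + 10.0221*x + 1.028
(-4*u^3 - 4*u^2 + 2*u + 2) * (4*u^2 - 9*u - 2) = -16*u^5 + 20*u^4 + 52*u^3 - 2*u^2 - 22*u - 4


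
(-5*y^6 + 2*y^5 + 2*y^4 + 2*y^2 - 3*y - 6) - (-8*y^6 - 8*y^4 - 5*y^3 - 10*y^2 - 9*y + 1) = 3*y^6 + 2*y^5 + 10*y^4 + 5*y^3 + 12*y^2 + 6*y - 7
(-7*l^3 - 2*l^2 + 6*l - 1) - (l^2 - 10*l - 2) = -7*l^3 - 3*l^2 + 16*l + 1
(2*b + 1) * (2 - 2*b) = -4*b^2 + 2*b + 2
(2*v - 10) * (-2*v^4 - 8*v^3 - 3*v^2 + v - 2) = -4*v^5 + 4*v^4 + 74*v^3 + 32*v^2 - 14*v + 20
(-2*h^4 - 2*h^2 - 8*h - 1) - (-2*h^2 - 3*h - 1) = -2*h^4 - 5*h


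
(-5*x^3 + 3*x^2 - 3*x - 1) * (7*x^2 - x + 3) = -35*x^5 + 26*x^4 - 39*x^3 + 5*x^2 - 8*x - 3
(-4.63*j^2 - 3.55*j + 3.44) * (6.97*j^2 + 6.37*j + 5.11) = -32.2711*j^4 - 54.2366*j^3 - 22.296*j^2 + 3.7723*j + 17.5784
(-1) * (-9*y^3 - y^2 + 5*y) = 9*y^3 + y^2 - 5*y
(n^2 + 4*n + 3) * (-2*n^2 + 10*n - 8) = -2*n^4 + 2*n^3 + 26*n^2 - 2*n - 24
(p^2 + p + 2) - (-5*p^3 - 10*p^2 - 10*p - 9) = 5*p^3 + 11*p^2 + 11*p + 11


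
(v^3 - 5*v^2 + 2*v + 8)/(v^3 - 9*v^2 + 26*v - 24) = (v + 1)/(v - 3)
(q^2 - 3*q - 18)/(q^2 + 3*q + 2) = (q^2 - 3*q - 18)/(q^2 + 3*q + 2)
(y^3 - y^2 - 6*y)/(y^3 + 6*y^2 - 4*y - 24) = y*(y - 3)/(y^2 + 4*y - 12)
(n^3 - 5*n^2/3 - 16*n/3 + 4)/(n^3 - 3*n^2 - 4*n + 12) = (n - 2/3)/(n - 2)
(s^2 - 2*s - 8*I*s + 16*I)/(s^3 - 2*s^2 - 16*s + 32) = (s - 8*I)/(s^2 - 16)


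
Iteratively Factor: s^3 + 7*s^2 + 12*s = (s)*(s^2 + 7*s + 12) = s*(s + 4)*(s + 3)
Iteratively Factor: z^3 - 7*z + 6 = (z + 3)*(z^2 - 3*z + 2) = (z - 1)*(z + 3)*(z - 2)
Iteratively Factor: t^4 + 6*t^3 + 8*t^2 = (t + 2)*(t^3 + 4*t^2) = t*(t + 2)*(t^2 + 4*t) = t*(t + 2)*(t + 4)*(t)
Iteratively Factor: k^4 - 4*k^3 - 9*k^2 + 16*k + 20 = (k - 2)*(k^3 - 2*k^2 - 13*k - 10) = (k - 2)*(k + 1)*(k^2 - 3*k - 10) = (k - 2)*(k + 1)*(k + 2)*(k - 5)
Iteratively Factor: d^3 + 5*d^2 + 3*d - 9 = (d + 3)*(d^2 + 2*d - 3) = (d - 1)*(d + 3)*(d + 3)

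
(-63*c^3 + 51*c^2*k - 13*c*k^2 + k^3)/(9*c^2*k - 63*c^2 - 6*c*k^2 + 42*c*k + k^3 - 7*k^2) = (-7*c + k)/(k - 7)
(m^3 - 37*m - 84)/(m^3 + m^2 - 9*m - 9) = (m^2 - 3*m - 28)/(m^2 - 2*m - 3)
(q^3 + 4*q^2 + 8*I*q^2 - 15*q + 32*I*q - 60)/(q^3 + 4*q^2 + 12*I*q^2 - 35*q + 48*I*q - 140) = (q + 3*I)/(q + 7*I)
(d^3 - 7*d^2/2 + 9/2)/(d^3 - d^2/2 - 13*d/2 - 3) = (2*d^2 - d - 3)/(2*d^2 + 5*d + 2)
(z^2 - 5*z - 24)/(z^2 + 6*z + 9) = (z - 8)/(z + 3)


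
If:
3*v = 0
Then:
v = 0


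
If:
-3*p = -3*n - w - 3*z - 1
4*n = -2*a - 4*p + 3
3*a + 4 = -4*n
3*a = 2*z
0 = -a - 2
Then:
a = -2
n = 1/2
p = 5/4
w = 41/4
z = -3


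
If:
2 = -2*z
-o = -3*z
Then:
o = -3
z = -1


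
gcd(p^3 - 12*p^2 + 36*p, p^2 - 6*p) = p^2 - 6*p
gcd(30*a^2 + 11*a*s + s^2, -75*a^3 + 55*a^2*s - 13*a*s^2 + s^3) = 1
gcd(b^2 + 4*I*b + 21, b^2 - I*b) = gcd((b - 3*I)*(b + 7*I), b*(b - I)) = 1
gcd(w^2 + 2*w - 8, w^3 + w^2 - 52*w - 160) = w + 4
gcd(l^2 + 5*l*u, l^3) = l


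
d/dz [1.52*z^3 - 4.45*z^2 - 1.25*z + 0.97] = 4.56*z^2 - 8.9*z - 1.25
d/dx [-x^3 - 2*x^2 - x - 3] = -3*x^2 - 4*x - 1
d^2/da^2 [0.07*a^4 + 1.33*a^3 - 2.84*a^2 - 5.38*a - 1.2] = 0.84*a^2 + 7.98*a - 5.68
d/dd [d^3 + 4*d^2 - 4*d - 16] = 3*d^2 + 8*d - 4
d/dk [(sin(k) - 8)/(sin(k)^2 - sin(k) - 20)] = (-sin(k)^2 + 16*sin(k) - 28)*cos(k)/(sin(k) + cos(k)^2 + 19)^2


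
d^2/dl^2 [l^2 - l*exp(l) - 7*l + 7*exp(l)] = -l*exp(l) + 5*exp(l) + 2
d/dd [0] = 0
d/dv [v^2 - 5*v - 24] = 2*v - 5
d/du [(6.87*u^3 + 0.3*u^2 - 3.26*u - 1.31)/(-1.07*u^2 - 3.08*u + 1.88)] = (-7.3509*u^4 - 42.3192*u^3 + 34.3346*u^2 - 1.6754*u - 10.1636)/(1.1449*u^4 + 6.5912*u^3 + 5.4632*u^2 - 11.5808*u + 3.5344)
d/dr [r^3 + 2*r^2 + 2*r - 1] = 3*r^2 + 4*r + 2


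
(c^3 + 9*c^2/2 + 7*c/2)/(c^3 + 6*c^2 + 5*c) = (c + 7/2)/(c + 5)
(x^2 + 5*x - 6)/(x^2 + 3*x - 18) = (x - 1)/(x - 3)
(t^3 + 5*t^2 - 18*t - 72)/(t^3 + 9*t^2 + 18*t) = (t - 4)/t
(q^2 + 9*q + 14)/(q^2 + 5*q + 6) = (q + 7)/(q + 3)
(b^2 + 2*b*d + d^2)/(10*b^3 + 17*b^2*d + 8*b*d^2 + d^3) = (b + d)/(10*b^2 + 7*b*d + d^2)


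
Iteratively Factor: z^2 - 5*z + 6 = (z - 2)*(z - 3)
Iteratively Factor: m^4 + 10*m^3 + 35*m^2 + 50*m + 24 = (m + 1)*(m^3 + 9*m^2 + 26*m + 24) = (m + 1)*(m + 2)*(m^2 + 7*m + 12) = (m + 1)*(m + 2)*(m + 3)*(m + 4)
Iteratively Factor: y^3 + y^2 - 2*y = (y)*(y^2 + y - 2) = y*(y - 1)*(y + 2)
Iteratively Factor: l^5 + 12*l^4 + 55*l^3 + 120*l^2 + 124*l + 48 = (l + 2)*(l^4 + 10*l^3 + 35*l^2 + 50*l + 24) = (l + 2)*(l + 4)*(l^3 + 6*l^2 + 11*l + 6) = (l + 1)*(l + 2)*(l + 4)*(l^2 + 5*l + 6) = (l + 1)*(l + 2)^2*(l + 4)*(l + 3)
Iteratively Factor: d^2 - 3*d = (d)*(d - 3)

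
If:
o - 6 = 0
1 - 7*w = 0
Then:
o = 6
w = 1/7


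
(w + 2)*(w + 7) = w^2 + 9*w + 14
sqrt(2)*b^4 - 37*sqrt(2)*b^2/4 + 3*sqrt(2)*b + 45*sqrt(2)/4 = (b - 5/2)*(b - 3/2)*(b + 3)*(sqrt(2)*b + sqrt(2))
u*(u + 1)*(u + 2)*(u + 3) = u^4 + 6*u^3 + 11*u^2 + 6*u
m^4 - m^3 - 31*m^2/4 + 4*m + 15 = (m - 5/2)*(m - 2)*(m + 3/2)*(m + 2)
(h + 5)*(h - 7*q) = h^2 - 7*h*q + 5*h - 35*q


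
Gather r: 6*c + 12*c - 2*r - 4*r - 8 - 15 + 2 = 18*c - 6*r - 21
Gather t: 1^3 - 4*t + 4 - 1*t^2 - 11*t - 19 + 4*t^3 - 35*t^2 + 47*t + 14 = 4*t^3 - 36*t^2 + 32*t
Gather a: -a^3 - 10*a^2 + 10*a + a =-a^3 - 10*a^2 + 11*a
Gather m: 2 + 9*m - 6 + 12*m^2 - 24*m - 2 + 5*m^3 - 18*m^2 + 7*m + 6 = 5*m^3 - 6*m^2 - 8*m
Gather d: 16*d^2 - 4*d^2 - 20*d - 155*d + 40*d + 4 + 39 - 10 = 12*d^2 - 135*d + 33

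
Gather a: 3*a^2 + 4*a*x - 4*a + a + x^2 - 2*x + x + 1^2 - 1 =3*a^2 + a*(4*x - 3) + x^2 - x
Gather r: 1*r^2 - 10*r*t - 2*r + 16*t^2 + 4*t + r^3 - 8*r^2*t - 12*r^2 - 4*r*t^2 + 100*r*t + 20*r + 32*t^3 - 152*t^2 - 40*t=r^3 + r^2*(-8*t - 11) + r*(-4*t^2 + 90*t + 18) + 32*t^3 - 136*t^2 - 36*t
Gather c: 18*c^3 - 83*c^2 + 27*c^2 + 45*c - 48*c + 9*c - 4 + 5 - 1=18*c^3 - 56*c^2 + 6*c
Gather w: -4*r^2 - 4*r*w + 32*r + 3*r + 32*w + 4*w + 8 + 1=-4*r^2 + 35*r + w*(36 - 4*r) + 9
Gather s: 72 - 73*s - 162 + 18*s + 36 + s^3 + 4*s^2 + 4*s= s^3 + 4*s^2 - 51*s - 54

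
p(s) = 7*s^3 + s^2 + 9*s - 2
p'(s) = 21*s^2 + 2*s + 9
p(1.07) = 17.35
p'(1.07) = 35.18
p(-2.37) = -110.90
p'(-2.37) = 122.21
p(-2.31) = -103.74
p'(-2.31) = 116.44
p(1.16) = 20.71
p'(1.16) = 39.58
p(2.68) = 164.04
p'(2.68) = 165.19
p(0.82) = 9.91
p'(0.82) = 24.76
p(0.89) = 11.74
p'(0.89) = 27.41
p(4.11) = 537.87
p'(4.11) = 371.95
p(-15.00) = -23537.00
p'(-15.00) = 4704.00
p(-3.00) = -209.00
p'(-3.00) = 192.00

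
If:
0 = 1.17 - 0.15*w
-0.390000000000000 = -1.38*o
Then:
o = 0.28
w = 7.80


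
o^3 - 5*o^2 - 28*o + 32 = (o - 8)*(o - 1)*(o + 4)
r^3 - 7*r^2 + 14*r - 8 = (r - 4)*(r - 2)*(r - 1)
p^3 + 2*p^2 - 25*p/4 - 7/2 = (p - 2)*(p + 1/2)*(p + 7/2)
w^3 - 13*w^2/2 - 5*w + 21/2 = (w - 7)*(w - 1)*(w + 3/2)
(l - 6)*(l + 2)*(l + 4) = l^3 - 28*l - 48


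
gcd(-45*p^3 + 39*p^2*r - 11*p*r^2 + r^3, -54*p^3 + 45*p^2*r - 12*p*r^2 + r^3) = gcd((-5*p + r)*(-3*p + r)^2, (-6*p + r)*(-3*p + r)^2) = 9*p^2 - 6*p*r + r^2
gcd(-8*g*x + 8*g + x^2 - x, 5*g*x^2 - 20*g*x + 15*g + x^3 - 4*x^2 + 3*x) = x - 1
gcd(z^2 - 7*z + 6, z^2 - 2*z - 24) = z - 6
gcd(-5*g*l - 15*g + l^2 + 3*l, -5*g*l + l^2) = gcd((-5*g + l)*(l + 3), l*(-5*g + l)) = 5*g - l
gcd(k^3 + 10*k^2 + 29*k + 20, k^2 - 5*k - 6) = k + 1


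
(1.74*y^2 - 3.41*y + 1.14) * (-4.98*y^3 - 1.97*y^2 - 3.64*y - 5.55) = -8.6652*y^5 + 13.554*y^4 - 5.2931*y^3 + 0.509600000000002*y^2 + 14.7759*y - 6.327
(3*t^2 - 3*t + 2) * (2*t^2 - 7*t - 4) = 6*t^4 - 27*t^3 + 13*t^2 - 2*t - 8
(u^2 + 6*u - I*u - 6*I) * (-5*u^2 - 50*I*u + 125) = -5*u^4 - 30*u^3 - 45*I*u^3 + 75*u^2 - 270*I*u^2 + 450*u - 125*I*u - 750*I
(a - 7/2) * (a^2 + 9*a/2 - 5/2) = a^3 + a^2 - 73*a/4 + 35/4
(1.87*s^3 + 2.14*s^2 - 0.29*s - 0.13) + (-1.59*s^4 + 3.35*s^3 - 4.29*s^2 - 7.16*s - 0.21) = -1.59*s^4 + 5.22*s^3 - 2.15*s^2 - 7.45*s - 0.34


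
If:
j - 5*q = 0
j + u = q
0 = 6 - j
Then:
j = 6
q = 6/5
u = -24/5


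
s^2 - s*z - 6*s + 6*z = (s - 6)*(s - z)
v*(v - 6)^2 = v^3 - 12*v^2 + 36*v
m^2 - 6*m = m*(m - 6)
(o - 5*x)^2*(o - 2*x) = o^3 - 12*o^2*x + 45*o*x^2 - 50*x^3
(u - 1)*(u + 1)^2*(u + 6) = u^4 + 7*u^3 + 5*u^2 - 7*u - 6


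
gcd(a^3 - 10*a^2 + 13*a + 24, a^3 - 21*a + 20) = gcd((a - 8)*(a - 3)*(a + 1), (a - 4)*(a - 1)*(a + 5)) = 1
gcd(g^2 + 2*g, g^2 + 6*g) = g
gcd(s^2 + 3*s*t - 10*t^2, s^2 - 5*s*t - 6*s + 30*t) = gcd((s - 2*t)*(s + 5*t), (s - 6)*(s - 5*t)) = 1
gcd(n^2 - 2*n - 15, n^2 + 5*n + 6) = n + 3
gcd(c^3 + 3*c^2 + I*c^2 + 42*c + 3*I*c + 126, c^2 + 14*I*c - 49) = c + 7*I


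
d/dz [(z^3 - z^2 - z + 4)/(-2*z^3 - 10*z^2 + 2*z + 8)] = (-3*z^4 + 9*z^2 + 16*z - 4)/(z^6 + 10*z^5 + 23*z^4 - 18*z^3 - 39*z^2 + 8*z + 16)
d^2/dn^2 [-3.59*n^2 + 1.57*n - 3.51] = -7.18000000000000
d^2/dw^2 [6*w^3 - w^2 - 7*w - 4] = 36*w - 2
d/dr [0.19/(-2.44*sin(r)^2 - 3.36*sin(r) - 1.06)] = (0.9272*sin(r) + 0.6384)*cos(r)/(2.44*sin(r)^2 + 3.36*sin(r) + 1.06)^2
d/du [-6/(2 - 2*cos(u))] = 3*sin(u)/(cos(u) - 1)^2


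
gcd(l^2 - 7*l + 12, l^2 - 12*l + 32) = l - 4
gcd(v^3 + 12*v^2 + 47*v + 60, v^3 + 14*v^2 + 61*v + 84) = v^2 + 7*v + 12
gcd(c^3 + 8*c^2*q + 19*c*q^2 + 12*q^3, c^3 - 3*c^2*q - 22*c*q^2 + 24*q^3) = c + 4*q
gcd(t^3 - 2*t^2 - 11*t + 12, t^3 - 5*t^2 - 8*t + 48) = t^2 - t - 12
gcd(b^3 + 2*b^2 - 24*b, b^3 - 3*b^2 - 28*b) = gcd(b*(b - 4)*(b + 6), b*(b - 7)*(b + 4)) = b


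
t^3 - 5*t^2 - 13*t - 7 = (t - 7)*(t + 1)^2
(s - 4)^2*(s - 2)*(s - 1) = s^4 - 11*s^3 + 42*s^2 - 64*s + 32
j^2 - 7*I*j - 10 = (j - 5*I)*(j - 2*I)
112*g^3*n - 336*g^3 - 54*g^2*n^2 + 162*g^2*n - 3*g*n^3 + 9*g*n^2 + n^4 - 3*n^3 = (-8*g + n)*(-2*g + n)*(7*g + n)*(n - 3)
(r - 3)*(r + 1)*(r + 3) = r^3 + r^2 - 9*r - 9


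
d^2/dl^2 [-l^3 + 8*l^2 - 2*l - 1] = 16 - 6*l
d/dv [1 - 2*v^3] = -6*v^2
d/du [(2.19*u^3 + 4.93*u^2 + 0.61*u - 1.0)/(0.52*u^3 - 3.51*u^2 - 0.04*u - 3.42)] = (4.44089209850063e-16*u^5 - 10.2505*u^4 - 0.809599999999996*u^3 - 18.9655*u^2 - 40.7412*u - 2.1262)/(0.2704*u^6 - 3.6504*u^5 + 12.2785*u^4 - 3.276*u^3 + 24.01*u^2 + 0.2736*u + 11.6964)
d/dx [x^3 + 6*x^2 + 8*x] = 3*x^2 + 12*x + 8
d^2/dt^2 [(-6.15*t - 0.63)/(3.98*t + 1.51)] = (53.961636 - 2.8421709430404e-14*t)/(3.98*t + 1.51)^3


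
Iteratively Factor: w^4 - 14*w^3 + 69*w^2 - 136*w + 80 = (w - 4)*(w^3 - 10*w^2 + 29*w - 20) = (w - 4)^2*(w^2 - 6*w + 5) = (w - 5)*(w - 4)^2*(w - 1)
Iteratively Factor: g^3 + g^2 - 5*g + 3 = (g - 1)*(g^2 + 2*g - 3) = (g - 1)*(g + 3)*(g - 1)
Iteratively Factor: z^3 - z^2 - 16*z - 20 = (z + 2)*(z^2 - 3*z - 10) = (z + 2)^2*(z - 5)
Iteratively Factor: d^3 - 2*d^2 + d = (d - 1)*(d^2 - d) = (d - 1)^2*(d)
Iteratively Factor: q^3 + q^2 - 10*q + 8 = (q - 1)*(q^2 + 2*q - 8) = (q - 2)*(q - 1)*(q + 4)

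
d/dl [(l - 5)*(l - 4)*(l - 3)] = 3*l^2 - 24*l + 47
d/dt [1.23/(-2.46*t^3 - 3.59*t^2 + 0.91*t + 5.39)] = (9.0774*t^2 + 8.8314*t - 1.1193)/(2.46*t^3 + 3.59*t^2 - 0.91*t - 5.39)^2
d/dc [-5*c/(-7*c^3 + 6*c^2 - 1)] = 5*(7*c^3 - 3*c^2*(7*c - 4) - 6*c^2 + 1)/(7*c^3 - 6*c^2 + 1)^2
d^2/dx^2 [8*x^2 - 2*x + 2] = 16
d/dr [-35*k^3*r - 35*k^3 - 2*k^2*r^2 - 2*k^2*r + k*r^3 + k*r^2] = k*(-35*k^2 - 4*k*r - 2*k + 3*r^2 + 2*r)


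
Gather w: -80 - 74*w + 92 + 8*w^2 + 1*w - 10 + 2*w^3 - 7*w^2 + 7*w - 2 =2*w^3 + w^2 - 66*w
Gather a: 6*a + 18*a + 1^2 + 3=24*a + 4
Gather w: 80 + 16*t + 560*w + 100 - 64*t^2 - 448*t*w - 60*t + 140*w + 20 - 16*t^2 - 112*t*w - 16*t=-80*t^2 - 60*t + w*(700 - 560*t) + 200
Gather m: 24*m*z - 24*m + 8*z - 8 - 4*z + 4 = m*(24*z - 24) + 4*z - 4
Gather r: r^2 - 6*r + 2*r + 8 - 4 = r^2 - 4*r + 4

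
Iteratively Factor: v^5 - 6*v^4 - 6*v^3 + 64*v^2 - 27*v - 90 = (v + 1)*(v^4 - 7*v^3 + v^2 + 63*v - 90) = (v - 5)*(v + 1)*(v^3 - 2*v^2 - 9*v + 18) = (v - 5)*(v - 3)*(v + 1)*(v^2 + v - 6) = (v - 5)*(v - 3)*(v - 2)*(v + 1)*(v + 3)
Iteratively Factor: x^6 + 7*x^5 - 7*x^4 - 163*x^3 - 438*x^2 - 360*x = (x)*(x^5 + 7*x^4 - 7*x^3 - 163*x^2 - 438*x - 360) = x*(x + 2)*(x^4 + 5*x^3 - 17*x^2 - 129*x - 180) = x*(x - 5)*(x + 2)*(x^3 + 10*x^2 + 33*x + 36) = x*(x - 5)*(x + 2)*(x + 4)*(x^2 + 6*x + 9) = x*(x - 5)*(x + 2)*(x + 3)*(x + 4)*(x + 3)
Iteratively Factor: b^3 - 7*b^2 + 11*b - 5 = (b - 1)*(b^2 - 6*b + 5) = (b - 5)*(b - 1)*(b - 1)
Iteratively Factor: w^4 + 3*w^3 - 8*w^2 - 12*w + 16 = (w - 2)*(w^3 + 5*w^2 + 2*w - 8) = (w - 2)*(w + 4)*(w^2 + w - 2) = (w - 2)*(w - 1)*(w + 4)*(w + 2)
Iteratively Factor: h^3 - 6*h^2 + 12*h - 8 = (h - 2)*(h^2 - 4*h + 4) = (h - 2)^2*(h - 2)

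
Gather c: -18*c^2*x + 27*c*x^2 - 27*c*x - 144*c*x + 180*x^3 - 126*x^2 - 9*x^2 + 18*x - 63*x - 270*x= -18*c^2*x + c*(27*x^2 - 171*x) + 180*x^3 - 135*x^2 - 315*x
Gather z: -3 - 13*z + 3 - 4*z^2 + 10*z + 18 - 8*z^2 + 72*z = -12*z^2 + 69*z + 18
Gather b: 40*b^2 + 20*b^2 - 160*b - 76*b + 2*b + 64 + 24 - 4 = 60*b^2 - 234*b + 84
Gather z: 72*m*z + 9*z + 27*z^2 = 27*z^2 + z*(72*m + 9)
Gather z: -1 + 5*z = 5*z - 1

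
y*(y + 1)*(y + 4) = y^3 + 5*y^2 + 4*y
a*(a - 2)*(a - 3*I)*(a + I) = a^4 - 2*a^3 - 2*I*a^3 + 3*a^2 + 4*I*a^2 - 6*a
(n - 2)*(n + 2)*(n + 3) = n^3 + 3*n^2 - 4*n - 12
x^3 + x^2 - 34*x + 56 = (x - 4)*(x - 2)*(x + 7)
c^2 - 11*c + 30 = (c - 6)*(c - 5)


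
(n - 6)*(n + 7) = n^2 + n - 42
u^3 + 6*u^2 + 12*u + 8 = (u + 2)^3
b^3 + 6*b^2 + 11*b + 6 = (b + 1)*(b + 2)*(b + 3)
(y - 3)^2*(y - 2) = y^3 - 8*y^2 + 21*y - 18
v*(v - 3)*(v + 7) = v^3 + 4*v^2 - 21*v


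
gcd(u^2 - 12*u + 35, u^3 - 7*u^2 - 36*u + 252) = u - 7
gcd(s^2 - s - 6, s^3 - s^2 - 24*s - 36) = s + 2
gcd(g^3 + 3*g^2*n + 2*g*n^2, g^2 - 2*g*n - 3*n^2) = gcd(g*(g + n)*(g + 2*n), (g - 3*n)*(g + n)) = g + n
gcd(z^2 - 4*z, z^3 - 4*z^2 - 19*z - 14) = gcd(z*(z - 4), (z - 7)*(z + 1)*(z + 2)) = 1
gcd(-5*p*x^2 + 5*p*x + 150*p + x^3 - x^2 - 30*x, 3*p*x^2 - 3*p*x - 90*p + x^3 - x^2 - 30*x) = x^2 - x - 30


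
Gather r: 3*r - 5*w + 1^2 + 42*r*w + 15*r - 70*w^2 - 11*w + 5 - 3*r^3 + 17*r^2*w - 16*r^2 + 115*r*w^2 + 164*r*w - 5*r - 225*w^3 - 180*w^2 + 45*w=-3*r^3 + r^2*(17*w - 16) + r*(115*w^2 + 206*w + 13) - 225*w^3 - 250*w^2 + 29*w + 6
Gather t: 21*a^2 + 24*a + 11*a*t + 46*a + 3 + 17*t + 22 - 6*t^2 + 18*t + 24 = 21*a^2 + 70*a - 6*t^2 + t*(11*a + 35) + 49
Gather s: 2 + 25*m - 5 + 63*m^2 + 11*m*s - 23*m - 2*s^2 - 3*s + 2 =63*m^2 + 2*m - 2*s^2 + s*(11*m - 3) - 1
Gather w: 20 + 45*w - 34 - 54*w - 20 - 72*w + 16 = -81*w - 18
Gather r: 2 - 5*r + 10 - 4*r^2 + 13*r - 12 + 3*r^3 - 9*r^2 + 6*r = 3*r^3 - 13*r^2 + 14*r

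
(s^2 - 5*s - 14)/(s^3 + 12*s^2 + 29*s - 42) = (s^2 - 5*s - 14)/(s^3 + 12*s^2 + 29*s - 42)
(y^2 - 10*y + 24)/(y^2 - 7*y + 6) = (y - 4)/(y - 1)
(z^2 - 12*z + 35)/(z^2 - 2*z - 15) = (z - 7)/(z + 3)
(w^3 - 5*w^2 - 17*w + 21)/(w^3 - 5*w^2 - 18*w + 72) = (w^3 - 5*w^2 - 17*w + 21)/(w^3 - 5*w^2 - 18*w + 72)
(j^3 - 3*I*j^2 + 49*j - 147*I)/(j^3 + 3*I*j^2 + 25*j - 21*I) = (j - 7*I)/(j - I)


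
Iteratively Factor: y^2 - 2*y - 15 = (y + 3)*(y - 5)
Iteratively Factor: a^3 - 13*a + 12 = (a - 1)*(a^2 + a - 12) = (a - 3)*(a - 1)*(a + 4)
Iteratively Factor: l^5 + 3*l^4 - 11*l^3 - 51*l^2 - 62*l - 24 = (l + 1)*(l^4 + 2*l^3 - 13*l^2 - 38*l - 24) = (l - 4)*(l + 1)*(l^3 + 6*l^2 + 11*l + 6) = (l - 4)*(l + 1)*(l + 3)*(l^2 + 3*l + 2) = (l - 4)*(l + 1)*(l + 2)*(l + 3)*(l + 1)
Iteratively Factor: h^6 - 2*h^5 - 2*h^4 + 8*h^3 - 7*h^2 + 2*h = (h + 2)*(h^5 - 4*h^4 + 6*h^3 - 4*h^2 + h) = (h - 1)*(h + 2)*(h^4 - 3*h^3 + 3*h^2 - h) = (h - 1)^2*(h + 2)*(h^3 - 2*h^2 + h) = h*(h - 1)^2*(h + 2)*(h^2 - 2*h + 1) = h*(h - 1)^3*(h + 2)*(h - 1)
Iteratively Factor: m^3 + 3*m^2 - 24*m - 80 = (m + 4)*(m^2 - m - 20) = (m - 5)*(m + 4)*(m + 4)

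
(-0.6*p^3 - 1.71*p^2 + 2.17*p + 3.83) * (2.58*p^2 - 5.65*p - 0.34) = -1.548*p^5 - 1.0218*p^4 + 15.4641*p^3 - 1.7977*p^2 - 22.3773*p - 1.3022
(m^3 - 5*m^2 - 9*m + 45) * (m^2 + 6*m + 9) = m^5 + m^4 - 30*m^3 - 54*m^2 + 189*m + 405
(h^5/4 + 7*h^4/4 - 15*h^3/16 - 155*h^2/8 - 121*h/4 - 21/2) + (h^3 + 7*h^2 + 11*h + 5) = h^5/4 + 7*h^4/4 + h^3/16 - 99*h^2/8 - 77*h/4 - 11/2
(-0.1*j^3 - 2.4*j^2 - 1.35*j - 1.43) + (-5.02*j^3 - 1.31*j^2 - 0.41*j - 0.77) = -5.12*j^3 - 3.71*j^2 - 1.76*j - 2.2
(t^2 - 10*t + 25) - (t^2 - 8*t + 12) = 13 - 2*t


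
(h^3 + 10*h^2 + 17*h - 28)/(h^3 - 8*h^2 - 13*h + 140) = (h^2 + 6*h - 7)/(h^2 - 12*h + 35)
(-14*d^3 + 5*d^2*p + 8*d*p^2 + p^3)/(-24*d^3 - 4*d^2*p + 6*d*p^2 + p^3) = (-7*d^2 + 6*d*p + p^2)/(-12*d^2 + 4*d*p + p^2)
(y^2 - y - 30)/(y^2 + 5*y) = (y - 6)/y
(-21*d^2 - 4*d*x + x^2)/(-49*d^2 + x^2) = (3*d + x)/(7*d + x)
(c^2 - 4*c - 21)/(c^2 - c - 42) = (c + 3)/(c + 6)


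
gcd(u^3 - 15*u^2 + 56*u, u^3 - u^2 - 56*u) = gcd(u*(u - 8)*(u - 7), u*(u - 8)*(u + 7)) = u^2 - 8*u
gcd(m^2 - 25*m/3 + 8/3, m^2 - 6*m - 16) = m - 8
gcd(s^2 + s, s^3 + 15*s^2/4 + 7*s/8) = s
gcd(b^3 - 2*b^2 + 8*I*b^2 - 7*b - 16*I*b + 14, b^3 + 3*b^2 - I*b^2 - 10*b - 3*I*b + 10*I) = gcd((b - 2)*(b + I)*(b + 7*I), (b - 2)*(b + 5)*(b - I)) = b - 2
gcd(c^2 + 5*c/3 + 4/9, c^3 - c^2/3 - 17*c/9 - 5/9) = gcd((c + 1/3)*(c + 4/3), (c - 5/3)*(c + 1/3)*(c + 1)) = c + 1/3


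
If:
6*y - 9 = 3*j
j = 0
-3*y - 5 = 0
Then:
No Solution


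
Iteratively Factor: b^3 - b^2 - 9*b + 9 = (b - 3)*(b^2 + 2*b - 3) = (b - 3)*(b + 3)*(b - 1)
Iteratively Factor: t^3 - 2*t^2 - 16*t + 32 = (t - 2)*(t^2 - 16) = (t - 4)*(t - 2)*(t + 4)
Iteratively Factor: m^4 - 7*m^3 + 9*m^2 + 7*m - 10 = (m + 1)*(m^3 - 8*m^2 + 17*m - 10) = (m - 5)*(m + 1)*(m^2 - 3*m + 2) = (m - 5)*(m - 1)*(m + 1)*(m - 2)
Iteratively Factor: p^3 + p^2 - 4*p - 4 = (p - 2)*(p^2 + 3*p + 2) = (p - 2)*(p + 2)*(p + 1)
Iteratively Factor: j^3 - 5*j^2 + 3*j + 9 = (j + 1)*(j^2 - 6*j + 9) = (j - 3)*(j + 1)*(j - 3)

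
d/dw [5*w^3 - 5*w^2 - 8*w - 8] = 15*w^2 - 10*w - 8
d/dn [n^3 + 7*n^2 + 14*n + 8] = 3*n^2 + 14*n + 14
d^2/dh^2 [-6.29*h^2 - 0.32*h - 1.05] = -12.5800000000000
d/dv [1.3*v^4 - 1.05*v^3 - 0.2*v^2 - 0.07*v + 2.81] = 5.2*v^3 - 3.15*v^2 - 0.4*v - 0.07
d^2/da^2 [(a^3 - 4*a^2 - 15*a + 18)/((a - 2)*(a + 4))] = 10*(a^3 - 18*a^2 - 12*a - 56)/(a^6 + 6*a^5 - 12*a^4 - 88*a^3 + 96*a^2 + 384*a - 512)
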